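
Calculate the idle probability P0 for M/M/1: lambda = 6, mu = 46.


P0 = 1 - rho = 1 - 6/46 = 0.8696

0.8696


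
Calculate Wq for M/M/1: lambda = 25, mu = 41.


rho = 25/41; Wq = rho/(mu - lambda) = 0.0381 hours

0.0381 hours


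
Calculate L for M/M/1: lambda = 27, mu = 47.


rho = 27/47; L = rho/(1-rho) = 1.35

1.35


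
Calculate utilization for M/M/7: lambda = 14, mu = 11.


rho = lambda/(c*mu) = 14/(7*11) = 0.1818

0.1818


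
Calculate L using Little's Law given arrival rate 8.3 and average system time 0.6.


L = lambda * W = 8.3 * 0.6 = 4.98

4.98


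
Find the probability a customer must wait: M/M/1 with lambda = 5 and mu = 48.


P(wait) = rho = lambda/mu = 5/48 = 0.1042

0.1042


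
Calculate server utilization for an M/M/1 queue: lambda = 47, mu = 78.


rho = lambda/mu = 47/78 = 0.6026

0.6026


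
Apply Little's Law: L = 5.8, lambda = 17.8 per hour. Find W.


W = L / lambda = 5.8 / 17.8 = 0.3258 hours

0.3258 hours


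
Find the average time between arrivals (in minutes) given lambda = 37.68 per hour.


Mean interarrival time = 60/lambda = 60/37.68 = 1.59 minutes

1.59 minutes


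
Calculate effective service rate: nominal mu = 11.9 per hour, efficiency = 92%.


Effective rate = mu * efficiency = 11.9 * 0.92 = 10.95 per hour

10.95 per hour


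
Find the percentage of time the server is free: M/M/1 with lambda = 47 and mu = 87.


Idle fraction = (1 - rho) * 100 = (1 - 47/87) * 100 = 46.0%

46.0%


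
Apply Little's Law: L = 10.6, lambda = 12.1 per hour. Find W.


W = L / lambda = 10.6 / 12.1 = 0.876 hours

0.876 hours


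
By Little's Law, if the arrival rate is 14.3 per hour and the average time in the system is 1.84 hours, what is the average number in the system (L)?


L = lambda * W = 14.3 * 1.84 = 26.31

26.31


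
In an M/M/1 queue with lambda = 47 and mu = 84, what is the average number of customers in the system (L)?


rho = 47/84; L = rho/(1-rho) = 1.27

1.27


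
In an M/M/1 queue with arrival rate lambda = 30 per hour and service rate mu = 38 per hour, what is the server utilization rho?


rho = lambda/mu = 30/38 = 0.7895

0.7895


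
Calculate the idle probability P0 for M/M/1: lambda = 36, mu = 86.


P0 = 1 - rho = 1 - 36/86 = 0.5814

0.5814


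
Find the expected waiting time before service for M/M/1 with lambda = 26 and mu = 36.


rho = 26/36; Wq = rho/(mu - lambda) = 0.0722 hours

0.0722 hours


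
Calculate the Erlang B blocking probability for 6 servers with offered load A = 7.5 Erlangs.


B(N,A) = (A^N/N!) / sum(A^k/k!, k=0..N) with N=6, A=7.5 = 0.3615

0.3615


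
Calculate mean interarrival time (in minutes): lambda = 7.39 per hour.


Mean interarrival time = 60/lambda = 60/7.39 = 8.12 minutes

8.12 minutes


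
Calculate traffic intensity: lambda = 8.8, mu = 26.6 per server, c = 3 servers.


rho = lambda / (c * mu) = 8.8 / (3 * 26.6) = 0.1103

0.1103


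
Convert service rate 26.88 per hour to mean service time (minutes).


Mean service time = 60/mu = 60/26.88 = 2.23 minutes

2.23 minutes


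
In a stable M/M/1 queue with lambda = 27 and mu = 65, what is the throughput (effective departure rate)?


For a stable queue (lambda < mu), throughput = lambda = 27 per hour

27 per hour


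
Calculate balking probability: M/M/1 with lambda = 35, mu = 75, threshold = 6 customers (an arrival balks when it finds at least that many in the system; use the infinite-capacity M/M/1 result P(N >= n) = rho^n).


P(N >= 6) = rho^6 = (35/75)^6 = 0.0103

0.0103


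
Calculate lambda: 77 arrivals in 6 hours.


lambda = total arrivals / time = 77 / 6 = 12.83 per hour

12.83 per hour


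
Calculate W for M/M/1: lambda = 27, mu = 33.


W = 1/(mu - lambda) = 1/(33 - 27) = 0.1667 hours

0.1667 hours


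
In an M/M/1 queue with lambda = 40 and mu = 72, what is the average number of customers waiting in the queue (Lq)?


rho = 40/72; Lq = rho^2/(1-rho) = 0.69

0.69


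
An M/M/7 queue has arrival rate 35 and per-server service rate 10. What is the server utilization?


rho = lambda/(c*mu) = 35/(7*10) = 0.5

0.5


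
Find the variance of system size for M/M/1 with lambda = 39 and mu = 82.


rho = 39/82; Var(N) = rho/(1-rho)^2 = 1.73

1.73


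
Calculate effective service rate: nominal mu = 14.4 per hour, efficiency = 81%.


Effective rate = mu * efficiency = 14.4 * 0.81 = 11.66 per hour

11.66 per hour


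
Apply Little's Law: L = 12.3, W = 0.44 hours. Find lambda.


lambda = L / W = 12.3 / 0.44 = 27.95 per hour

27.95 per hour


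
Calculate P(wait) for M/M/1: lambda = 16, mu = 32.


P(wait) = rho = lambda/mu = 16/32 = 0.5

0.5


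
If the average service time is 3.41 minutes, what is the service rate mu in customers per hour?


mu = 60 / avg_service_time = 60 / 3.41 = 17.6 per hour

17.6 per hour


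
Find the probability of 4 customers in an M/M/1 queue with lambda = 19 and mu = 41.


rho = 19/41; P(n) = (1-rho)*rho^n = (1-19/41)*(19/41)^4 = 0.0247

0.0247


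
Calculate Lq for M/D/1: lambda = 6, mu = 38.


M/D/1: Lq = rho^2 / (2*(1-rho)) where rho = 6/38; Lq = 0.01

0.01


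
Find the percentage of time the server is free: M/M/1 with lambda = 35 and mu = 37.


Idle fraction = (1 - rho) * 100 = (1 - 35/37) * 100 = 5.4%

5.4%


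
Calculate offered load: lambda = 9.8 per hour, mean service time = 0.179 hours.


Offered load a = lambda * E[S] = 9.8 * 0.179 = 1.75 Erlangs

1.75 Erlangs


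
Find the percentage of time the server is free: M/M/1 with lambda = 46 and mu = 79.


Idle fraction = (1 - rho) * 100 = (1 - 46/79) * 100 = 41.8%

41.8%


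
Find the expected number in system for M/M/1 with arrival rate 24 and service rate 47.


rho = 24/47; L = rho/(1-rho) = 1.04

1.04


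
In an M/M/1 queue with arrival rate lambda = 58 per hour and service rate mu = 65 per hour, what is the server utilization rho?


rho = lambda/mu = 58/65 = 0.8923

0.8923


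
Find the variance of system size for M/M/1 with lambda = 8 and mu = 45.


rho = 8/45; Var(N) = rho/(1-rho)^2 = 0.26

0.26


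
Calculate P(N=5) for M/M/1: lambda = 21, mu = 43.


rho = 21/43; P(n) = (1-rho)*rho^n = (1-21/43)*(21/43)^5 = 0.0142

0.0142


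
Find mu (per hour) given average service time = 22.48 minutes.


mu = 60 / avg_service_time = 60 / 22.48 = 2.67 per hour

2.67 per hour


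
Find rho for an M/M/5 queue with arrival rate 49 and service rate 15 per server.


rho = lambda/(c*mu) = 49/(5*15) = 0.6533

0.6533


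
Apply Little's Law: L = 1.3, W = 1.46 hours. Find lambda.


lambda = L / W = 1.3 / 1.46 = 0.89 per hour

0.89 per hour


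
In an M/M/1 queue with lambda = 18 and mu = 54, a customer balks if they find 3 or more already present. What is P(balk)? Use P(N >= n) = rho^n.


P(N >= 3) = rho^3 = (18/54)^3 = 0.037

0.037


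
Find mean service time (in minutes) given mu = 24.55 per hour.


Mean service time = 60/mu = 60/24.55 = 2.44 minutes

2.44 minutes


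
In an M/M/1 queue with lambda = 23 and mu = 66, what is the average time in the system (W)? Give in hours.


W = 1/(mu - lambda) = 1/(66 - 23) = 0.0233 hours

0.0233 hours


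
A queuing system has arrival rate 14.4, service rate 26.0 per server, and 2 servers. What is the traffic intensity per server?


rho = lambda / (c * mu) = 14.4 / (2 * 26.0) = 0.2769

0.2769


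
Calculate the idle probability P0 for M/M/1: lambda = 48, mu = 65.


P0 = 1 - rho = 1 - 48/65 = 0.2615

0.2615


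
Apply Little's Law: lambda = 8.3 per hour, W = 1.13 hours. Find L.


L = lambda * W = 8.3 * 1.13 = 9.38

9.38


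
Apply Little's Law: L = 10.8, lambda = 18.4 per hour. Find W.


W = L / lambda = 10.8 / 18.4 = 0.587 hours

0.587 hours


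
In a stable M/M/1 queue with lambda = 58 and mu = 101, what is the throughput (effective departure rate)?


For a stable queue (lambda < mu), throughput = lambda = 58 per hour

58 per hour


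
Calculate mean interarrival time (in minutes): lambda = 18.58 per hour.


Mean interarrival time = 60/lambda = 60/18.58 = 3.23 minutes

3.23 minutes


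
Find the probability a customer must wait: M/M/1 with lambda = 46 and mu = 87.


P(wait) = rho = lambda/mu = 46/87 = 0.5287

0.5287


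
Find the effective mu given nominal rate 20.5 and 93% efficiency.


Effective rate = mu * efficiency = 20.5 * 0.93 = 19.07 per hour

19.07 per hour


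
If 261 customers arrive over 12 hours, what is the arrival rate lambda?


lambda = total arrivals / time = 261 / 12 = 21.75 per hour

21.75 per hour


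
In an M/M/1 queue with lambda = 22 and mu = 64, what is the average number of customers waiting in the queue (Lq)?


rho = 22/64; Lq = rho^2/(1-rho) = 0.18

0.18


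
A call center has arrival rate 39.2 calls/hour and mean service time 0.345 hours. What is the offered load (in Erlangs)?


Offered load a = lambda * E[S] = 39.2 * 0.345 = 13.52 Erlangs

13.52 Erlangs


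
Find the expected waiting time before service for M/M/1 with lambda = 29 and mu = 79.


rho = 29/79; Wq = rho/(mu - lambda) = 0.0073 hours

0.0073 hours


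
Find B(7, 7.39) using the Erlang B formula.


B(N,A) = (A^N/N!) / sum(A^k/k!, k=0..N) with N=7, A=7.39 = 0.2726

0.2726


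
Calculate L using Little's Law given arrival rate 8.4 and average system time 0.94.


L = lambda * W = 8.4 * 0.94 = 7.9

7.9


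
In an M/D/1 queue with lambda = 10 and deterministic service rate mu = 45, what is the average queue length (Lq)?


M/D/1: Lq = rho^2 / (2*(1-rho)) where rho = 10/45; Lq = 0.03

0.03


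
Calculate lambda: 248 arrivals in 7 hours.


lambda = total arrivals / time = 248 / 7 = 35.43 per hour

35.43 per hour


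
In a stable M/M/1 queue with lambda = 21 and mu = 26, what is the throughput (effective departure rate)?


For a stable queue (lambda < mu), throughput = lambda = 21 per hour

21 per hour


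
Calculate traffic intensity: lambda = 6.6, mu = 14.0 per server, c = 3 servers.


rho = lambda / (c * mu) = 6.6 / (3 * 14.0) = 0.1571

0.1571


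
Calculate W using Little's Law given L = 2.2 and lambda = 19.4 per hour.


W = L / lambda = 2.2 / 19.4 = 0.1134 hours

0.1134 hours


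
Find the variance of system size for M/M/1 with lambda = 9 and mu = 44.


rho = 9/44; Var(N) = rho/(1-rho)^2 = 0.32

0.32


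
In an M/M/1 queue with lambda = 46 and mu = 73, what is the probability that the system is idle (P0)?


P0 = 1 - rho = 1 - 46/73 = 0.3699

0.3699


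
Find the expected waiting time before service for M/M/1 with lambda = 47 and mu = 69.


rho = 47/69; Wq = rho/(mu - lambda) = 0.031 hours

0.031 hours


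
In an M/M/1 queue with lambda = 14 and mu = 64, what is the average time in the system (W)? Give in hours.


W = 1/(mu - lambda) = 1/(64 - 14) = 0.02 hours

0.02 hours


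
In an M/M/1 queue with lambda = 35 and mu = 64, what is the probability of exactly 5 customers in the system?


rho = 35/64; P(n) = (1-rho)*rho^n = (1-35/64)*(35/64)^5 = 0.0222

0.0222


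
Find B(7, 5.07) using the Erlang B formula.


B(N,A) = (A^N/N!) / sum(A^k/k!, k=0..N) with N=7, A=5.07 = 0.1249

0.1249


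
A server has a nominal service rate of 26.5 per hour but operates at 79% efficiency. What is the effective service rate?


Effective rate = mu * efficiency = 26.5 * 0.79 = 20.94 per hour

20.94 per hour


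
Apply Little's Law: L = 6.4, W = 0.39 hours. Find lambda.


lambda = L / W = 6.4 / 0.39 = 16.41 per hour

16.41 per hour


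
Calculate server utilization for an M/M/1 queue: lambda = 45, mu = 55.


rho = lambda/mu = 45/55 = 0.8182

0.8182


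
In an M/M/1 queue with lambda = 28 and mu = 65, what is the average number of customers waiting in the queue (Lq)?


rho = 28/65; Lq = rho^2/(1-rho) = 0.33

0.33


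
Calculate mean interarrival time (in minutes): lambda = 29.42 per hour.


Mean interarrival time = 60/lambda = 60/29.42 = 2.04 minutes

2.04 minutes


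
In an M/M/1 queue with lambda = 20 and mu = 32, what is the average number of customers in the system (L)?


rho = 20/32; L = rho/(1-rho) = 1.67

1.67


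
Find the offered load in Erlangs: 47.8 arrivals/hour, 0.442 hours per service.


Offered load a = lambda * E[S] = 47.8 * 0.442 = 21.13 Erlangs

21.13 Erlangs


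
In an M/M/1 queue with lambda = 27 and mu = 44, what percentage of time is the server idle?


Idle fraction = (1 - rho) * 100 = (1 - 27/44) * 100 = 38.6%

38.6%


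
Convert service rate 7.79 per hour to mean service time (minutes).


Mean service time = 60/mu = 60/7.79 = 7.7 minutes

7.7 minutes


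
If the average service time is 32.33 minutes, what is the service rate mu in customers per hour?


mu = 60 / avg_service_time = 60 / 32.33 = 1.86 per hour

1.86 per hour


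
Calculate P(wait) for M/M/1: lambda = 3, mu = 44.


P(wait) = rho = lambda/mu = 3/44 = 0.0682

0.0682


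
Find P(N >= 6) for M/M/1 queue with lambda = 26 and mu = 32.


P(N >= 6) = rho^6 = (26/32)^6 = 0.2877

0.2877


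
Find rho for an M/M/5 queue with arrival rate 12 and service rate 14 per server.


rho = lambda/(c*mu) = 12/(5*14) = 0.1714

0.1714


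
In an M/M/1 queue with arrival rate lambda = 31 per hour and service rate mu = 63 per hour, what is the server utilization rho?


rho = lambda/mu = 31/63 = 0.4921

0.4921


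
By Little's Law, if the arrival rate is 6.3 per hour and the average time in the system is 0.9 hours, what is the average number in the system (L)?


L = lambda * W = 6.3 * 0.9 = 5.67

5.67


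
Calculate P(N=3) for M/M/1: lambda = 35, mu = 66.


rho = 35/66; P(n) = (1-rho)*rho^n = (1-35/66)*(35/66)^3 = 0.07

0.07


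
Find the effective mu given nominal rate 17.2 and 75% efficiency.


Effective rate = mu * efficiency = 17.2 * 0.75 = 12.9 per hour

12.9 per hour


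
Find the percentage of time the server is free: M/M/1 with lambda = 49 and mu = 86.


Idle fraction = (1 - rho) * 100 = (1 - 49/86) * 100 = 43.0%

43.0%


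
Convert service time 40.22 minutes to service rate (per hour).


mu = 60 / avg_service_time = 60 / 40.22 = 1.49 per hour

1.49 per hour


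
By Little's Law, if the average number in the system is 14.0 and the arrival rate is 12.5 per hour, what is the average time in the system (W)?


W = L / lambda = 14.0 / 12.5 = 1.12 hours

1.12 hours


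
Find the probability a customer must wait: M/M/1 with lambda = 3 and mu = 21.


P(wait) = rho = lambda/mu = 3/21 = 0.1429

0.1429


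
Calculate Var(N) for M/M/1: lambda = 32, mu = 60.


rho = 32/60; Var(N) = rho/(1-rho)^2 = 2.45

2.45


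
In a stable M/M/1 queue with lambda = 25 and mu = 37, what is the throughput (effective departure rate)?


For a stable queue (lambda < mu), throughput = lambda = 25 per hour

25 per hour


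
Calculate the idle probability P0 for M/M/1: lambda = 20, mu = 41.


P0 = 1 - rho = 1 - 20/41 = 0.5122

0.5122


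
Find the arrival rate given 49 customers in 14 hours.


lambda = total arrivals / time = 49 / 14 = 3.5 per hour

3.5 per hour


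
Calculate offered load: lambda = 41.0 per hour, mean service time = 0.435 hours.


Offered load a = lambda * E[S] = 41.0 * 0.435 = 17.84 Erlangs

17.84 Erlangs


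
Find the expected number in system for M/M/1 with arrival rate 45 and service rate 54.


rho = 45/54; L = rho/(1-rho) = 5.0

5.0


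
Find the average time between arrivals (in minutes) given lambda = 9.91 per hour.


Mean interarrival time = 60/lambda = 60/9.91 = 6.05 minutes

6.05 minutes


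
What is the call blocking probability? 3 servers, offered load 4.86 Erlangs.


B(N,A) = (A^N/N!) / sum(A^k/k!, k=0..N) with N=3, A=4.86 = 0.5199

0.5199


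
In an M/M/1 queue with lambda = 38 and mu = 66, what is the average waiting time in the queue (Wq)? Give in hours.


rho = 38/66; Wq = rho/(mu - lambda) = 0.0206 hours

0.0206 hours


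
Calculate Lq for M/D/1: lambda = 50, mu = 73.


M/D/1: Lq = rho^2 / (2*(1-rho)) where rho = 50/73; Lq = 0.74

0.74


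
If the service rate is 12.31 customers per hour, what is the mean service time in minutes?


Mean service time = 60/mu = 60/12.31 = 4.87 minutes

4.87 minutes


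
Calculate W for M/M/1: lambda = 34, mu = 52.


W = 1/(mu - lambda) = 1/(52 - 34) = 0.0556 hours

0.0556 hours


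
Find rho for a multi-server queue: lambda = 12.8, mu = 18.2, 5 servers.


rho = lambda / (c * mu) = 12.8 / (5 * 18.2) = 0.1407

0.1407


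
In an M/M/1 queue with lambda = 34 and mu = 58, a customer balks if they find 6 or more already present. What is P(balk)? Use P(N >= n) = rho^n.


P(N >= 6) = rho^6 = (34/58)^6 = 0.0406

0.0406


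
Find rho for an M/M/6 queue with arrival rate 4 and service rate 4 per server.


rho = lambda/(c*mu) = 4/(6*4) = 0.1667

0.1667


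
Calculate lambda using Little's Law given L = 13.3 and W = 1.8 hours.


lambda = L / W = 13.3 / 1.8 = 7.39 per hour

7.39 per hour


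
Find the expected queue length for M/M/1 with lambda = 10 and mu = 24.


rho = 10/24; Lq = rho^2/(1-rho) = 0.3

0.3


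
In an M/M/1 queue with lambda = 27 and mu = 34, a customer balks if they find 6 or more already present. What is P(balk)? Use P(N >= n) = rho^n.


P(N >= 6) = rho^6 = (27/34)^6 = 0.2508

0.2508


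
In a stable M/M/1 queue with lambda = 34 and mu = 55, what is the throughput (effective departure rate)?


For a stable queue (lambda < mu), throughput = lambda = 34 per hour

34 per hour


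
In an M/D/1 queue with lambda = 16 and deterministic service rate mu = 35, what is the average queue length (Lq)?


M/D/1: Lq = rho^2 / (2*(1-rho)) where rho = 16/35; Lq = 0.19

0.19


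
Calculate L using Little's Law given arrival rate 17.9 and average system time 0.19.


L = lambda * W = 17.9 * 0.19 = 3.4

3.4


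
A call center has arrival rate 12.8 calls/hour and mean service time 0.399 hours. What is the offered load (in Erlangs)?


Offered load a = lambda * E[S] = 12.8 * 0.399 = 5.11 Erlangs

5.11 Erlangs


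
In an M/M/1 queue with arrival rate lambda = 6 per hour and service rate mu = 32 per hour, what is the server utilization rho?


rho = lambda/mu = 6/32 = 0.1875

0.1875


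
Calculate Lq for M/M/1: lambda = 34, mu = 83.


rho = 34/83; Lq = rho^2/(1-rho) = 0.28

0.28


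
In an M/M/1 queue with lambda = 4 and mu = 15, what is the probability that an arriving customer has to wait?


P(wait) = rho = lambda/mu = 4/15 = 0.2667

0.2667


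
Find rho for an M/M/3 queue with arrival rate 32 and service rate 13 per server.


rho = lambda/(c*mu) = 32/(3*13) = 0.8205

0.8205


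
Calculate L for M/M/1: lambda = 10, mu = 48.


rho = 10/48; L = rho/(1-rho) = 0.26

0.26


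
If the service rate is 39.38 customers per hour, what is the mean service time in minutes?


Mean service time = 60/mu = 60/39.38 = 1.52 minutes

1.52 minutes


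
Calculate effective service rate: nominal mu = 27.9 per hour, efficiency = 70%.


Effective rate = mu * efficiency = 27.9 * 0.7 = 19.53 per hour

19.53 per hour


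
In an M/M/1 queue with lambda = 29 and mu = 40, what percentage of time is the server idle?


Idle fraction = (1 - rho) * 100 = (1 - 29/40) * 100 = 27.5%

27.5%


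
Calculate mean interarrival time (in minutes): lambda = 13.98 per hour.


Mean interarrival time = 60/lambda = 60/13.98 = 4.29 minutes

4.29 minutes


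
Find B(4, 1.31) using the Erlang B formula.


B(N,A) = (A^N/N!) / sum(A^k/k!, k=0..N) with N=4, A=1.31 = 0.0335

0.0335


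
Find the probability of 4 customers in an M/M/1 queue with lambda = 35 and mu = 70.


rho = 35/70; P(n) = (1-rho)*rho^n = (1-35/70)*(35/70)^4 = 0.0313

0.0313


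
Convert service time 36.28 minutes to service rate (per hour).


mu = 60 / avg_service_time = 60 / 36.28 = 1.65 per hour

1.65 per hour


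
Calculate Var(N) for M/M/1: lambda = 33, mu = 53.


rho = 33/53; Var(N) = rho/(1-rho)^2 = 4.37

4.37


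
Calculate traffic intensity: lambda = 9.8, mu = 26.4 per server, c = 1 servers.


rho = lambda / (c * mu) = 9.8 / (1 * 26.4) = 0.3712

0.3712


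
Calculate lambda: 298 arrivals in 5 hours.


lambda = total arrivals / time = 298 / 5 = 59.6 per hour

59.6 per hour


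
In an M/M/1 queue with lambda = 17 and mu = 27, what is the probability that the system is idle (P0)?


P0 = 1 - rho = 1 - 17/27 = 0.3704

0.3704


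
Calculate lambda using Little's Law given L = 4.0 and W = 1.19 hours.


lambda = L / W = 4.0 / 1.19 = 3.36 per hour

3.36 per hour


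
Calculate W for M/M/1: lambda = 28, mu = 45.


W = 1/(mu - lambda) = 1/(45 - 28) = 0.0588 hours

0.0588 hours


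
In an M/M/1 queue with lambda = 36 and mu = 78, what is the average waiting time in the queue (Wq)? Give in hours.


rho = 36/78; Wq = rho/(mu - lambda) = 0.011 hours

0.011 hours


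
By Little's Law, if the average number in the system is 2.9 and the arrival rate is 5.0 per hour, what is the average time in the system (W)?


W = L / lambda = 2.9 / 5.0 = 0.58 hours

0.58 hours


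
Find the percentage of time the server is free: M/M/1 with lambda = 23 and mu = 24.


Idle fraction = (1 - rho) * 100 = (1 - 23/24) * 100 = 4.2%

4.2%


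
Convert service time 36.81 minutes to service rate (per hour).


mu = 60 / avg_service_time = 60 / 36.81 = 1.63 per hour

1.63 per hour


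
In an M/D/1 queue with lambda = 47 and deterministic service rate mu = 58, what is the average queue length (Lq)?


M/D/1: Lq = rho^2 / (2*(1-rho)) where rho = 47/58; Lq = 1.73

1.73


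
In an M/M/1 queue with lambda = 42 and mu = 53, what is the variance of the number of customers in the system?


rho = 42/53; Var(N) = rho/(1-rho)^2 = 18.4

18.4


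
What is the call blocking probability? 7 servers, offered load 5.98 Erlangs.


B(N,A) = (A^N/N!) / sum(A^k/k!, k=0..N) with N=7, A=5.98 = 0.1838

0.1838


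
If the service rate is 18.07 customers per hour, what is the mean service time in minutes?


Mean service time = 60/mu = 60/18.07 = 3.32 minutes

3.32 minutes


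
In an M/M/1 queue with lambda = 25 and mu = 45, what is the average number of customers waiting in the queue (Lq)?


rho = 25/45; Lq = rho^2/(1-rho) = 0.69

0.69


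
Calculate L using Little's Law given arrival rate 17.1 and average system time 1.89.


L = lambda * W = 17.1 * 1.89 = 32.32

32.32


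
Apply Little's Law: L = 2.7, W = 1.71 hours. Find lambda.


lambda = L / W = 2.7 / 1.71 = 1.58 per hour

1.58 per hour


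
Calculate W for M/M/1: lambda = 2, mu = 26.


W = 1/(mu - lambda) = 1/(26 - 2) = 0.0417 hours

0.0417 hours


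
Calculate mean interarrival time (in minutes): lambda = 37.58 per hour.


Mean interarrival time = 60/lambda = 60/37.58 = 1.6 minutes

1.6 minutes


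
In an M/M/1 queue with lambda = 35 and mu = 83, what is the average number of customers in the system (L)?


rho = 35/83; L = rho/(1-rho) = 0.73

0.73


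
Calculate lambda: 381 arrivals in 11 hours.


lambda = total arrivals / time = 381 / 11 = 34.64 per hour

34.64 per hour


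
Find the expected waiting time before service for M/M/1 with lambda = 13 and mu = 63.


rho = 13/63; Wq = rho/(mu - lambda) = 0.0041 hours

0.0041 hours


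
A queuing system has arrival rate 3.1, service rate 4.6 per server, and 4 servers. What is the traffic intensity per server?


rho = lambda / (c * mu) = 3.1 / (4 * 4.6) = 0.1685

0.1685


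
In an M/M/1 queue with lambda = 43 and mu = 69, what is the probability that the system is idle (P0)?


P0 = 1 - rho = 1 - 43/69 = 0.3768

0.3768


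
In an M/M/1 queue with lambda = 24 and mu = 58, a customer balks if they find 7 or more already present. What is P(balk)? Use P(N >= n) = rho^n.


P(N >= 7) = rho^7 = (24/58)^7 = 0.0021

0.0021


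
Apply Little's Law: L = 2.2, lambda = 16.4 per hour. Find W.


W = L / lambda = 2.2 / 16.4 = 0.1341 hours

0.1341 hours


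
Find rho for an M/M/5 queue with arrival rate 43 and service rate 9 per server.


rho = lambda/(c*mu) = 43/(5*9) = 0.9556

0.9556


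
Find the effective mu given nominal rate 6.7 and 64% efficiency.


Effective rate = mu * efficiency = 6.7 * 0.64 = 4.29 per hour

4.29 per hour


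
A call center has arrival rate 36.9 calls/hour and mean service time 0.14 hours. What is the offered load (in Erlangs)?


Offered load a = lambda * E[S] = 36.9 * 0.14 = 5.17 Erlangs

5.17 Erlangs


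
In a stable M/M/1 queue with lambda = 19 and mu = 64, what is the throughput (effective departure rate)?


For a stable queue (lambda < mu), throughput = lambda = 19 per hour

19 per hour


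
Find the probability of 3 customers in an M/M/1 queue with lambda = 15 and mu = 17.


rho = 15/17; P(n) = (1-rho)*rho^n = (1-15/17)*(15/17)^3 = 0.0808

0.0808


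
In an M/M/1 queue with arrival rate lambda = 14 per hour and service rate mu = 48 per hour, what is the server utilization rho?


rho = lambda/mu = 14/48 = 0.2917

0.2917


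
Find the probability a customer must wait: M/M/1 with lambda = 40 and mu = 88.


P(wait) = rho = lambda/mu = 40/88 = 0.4545

0.4545


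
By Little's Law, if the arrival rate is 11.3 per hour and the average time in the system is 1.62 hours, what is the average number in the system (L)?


L = lambda * W = 11.3 * 1.62 = 18.31

18.31


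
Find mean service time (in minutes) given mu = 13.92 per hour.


Mean service time = 60/mu = 60/13.92 = 4.31 minutes

4.31 minutes


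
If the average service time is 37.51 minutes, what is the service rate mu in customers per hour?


mu = 60 / avg_service_time = 60 / 37.51 = 1.6 per hour

1.6 per hour


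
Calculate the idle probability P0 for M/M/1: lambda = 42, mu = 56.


P0 = 1 - rho = 1 - 42/56 = 0.25

0.25


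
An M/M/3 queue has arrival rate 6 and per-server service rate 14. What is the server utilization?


rho = lambda/(c*mu) = 6/(3*14) = 0.1429

0.1429


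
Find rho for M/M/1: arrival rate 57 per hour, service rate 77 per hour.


rho = lambda/mu = 57/77 = 0.7403

0.7403


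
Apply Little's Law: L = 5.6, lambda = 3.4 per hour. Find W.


W = L / lambda = 5.6 / 3.4 = 1.6471 hours

1.6471 hours


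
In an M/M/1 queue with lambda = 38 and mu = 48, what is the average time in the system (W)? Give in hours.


W = 1/(mu - lambda) = 1/(48 - 38) = 0.1 hours

0.1 hours


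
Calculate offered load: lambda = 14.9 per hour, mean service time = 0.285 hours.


Offered load a = lambda * E[S] = 14.9 * 0.285 = 4.25 Erlangs

4.25 Erlangs


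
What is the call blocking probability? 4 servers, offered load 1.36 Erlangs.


B(N,A) = (A^N/N!) / sum(A^k/k!, k=0..N) with N=4, A=1.36 = 0.0371

0.0371


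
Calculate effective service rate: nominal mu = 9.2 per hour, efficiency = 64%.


Effective rate = mu * efficiency = 9.2 * 0.64 = 5.89 per hour

5.89 per hour


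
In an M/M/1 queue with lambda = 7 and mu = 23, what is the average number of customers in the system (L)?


rho = 7/23; L = rho/(1-rho) = 0.44

0.44


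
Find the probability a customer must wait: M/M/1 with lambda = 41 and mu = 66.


P(wait) = rho = lambda/mu = 41/66 = 0.6212

0.6212


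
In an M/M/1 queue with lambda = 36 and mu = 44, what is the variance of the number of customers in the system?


rho = 36/44; Var(N) = rho/(1-rho)^2 = 24.75

24.75


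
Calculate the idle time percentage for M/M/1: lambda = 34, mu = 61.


Idle fraction = (1 - rho) * 100 = (1 - 34/61) * 100 = 44.3%

44.3%


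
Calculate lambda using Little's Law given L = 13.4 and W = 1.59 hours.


lambda = L / W = 13.4 / 1.59 = 8.43 per hour

8.43 per hour


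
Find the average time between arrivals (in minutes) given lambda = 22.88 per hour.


Mean interarrival time = 60/lambda = 60/22.88 = 2.62 minutes

2.62 minutes


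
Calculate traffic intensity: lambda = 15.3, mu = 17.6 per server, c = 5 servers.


rho = lambda / (c * mu) = 15.3 / (5 * 17.6) = 0.1739

0.1739


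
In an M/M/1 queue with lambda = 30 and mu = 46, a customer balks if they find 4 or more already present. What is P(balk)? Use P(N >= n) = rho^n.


P(N >= 4) = rho^4 = (30/46)^4 = 0.1809

0.1809


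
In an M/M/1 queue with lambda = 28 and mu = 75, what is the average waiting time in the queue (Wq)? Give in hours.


rho = 28/75; Wq = rho/(mu - lambda) = 0.0079 hours

0.0079 hours


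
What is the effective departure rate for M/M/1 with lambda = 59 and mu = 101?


For a stable queue (lambda < mu), throughput = lambda = 59 per hour

59 per hour


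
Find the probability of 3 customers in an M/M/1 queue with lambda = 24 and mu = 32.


rho = 24/32; P(n) = (1-rho)*rho^n = (1-24/32)*(24/32)^3 = 0.1055

0.1055


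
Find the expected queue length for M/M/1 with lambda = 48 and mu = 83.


rho = 48/83; Lq = rho^2/(1-rho) = 0.79

0.79


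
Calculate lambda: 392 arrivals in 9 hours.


lambda = total arrivals / time = 392 / 9 = 43.56 per hour

43.56 per hour


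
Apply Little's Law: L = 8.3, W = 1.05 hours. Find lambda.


lambda = L / W = 8.3 / 1.05 = 7.9 per hour

7.9 per hour


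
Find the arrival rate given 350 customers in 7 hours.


lambda = total arrivals / time = 350 / 7 = 50.0 per hour

50.0 per hour


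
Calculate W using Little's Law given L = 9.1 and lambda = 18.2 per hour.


W = L / lambda = 9.1 / 18.2 = 0.5 hours

0.5 hours


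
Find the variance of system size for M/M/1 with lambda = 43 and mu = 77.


rho = 43/77; Var(N) = rho/(1-rho)^2 = 2.86

2.86


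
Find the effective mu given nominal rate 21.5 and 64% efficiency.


Effective rate = mu * efficiency = 21.5 * 0.64 = 13.76 per hour

13.76 per hour


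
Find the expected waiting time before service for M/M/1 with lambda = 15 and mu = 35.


rho = 15/35; Wq = rho/(mu - lambda) = 0.0214 hours

0.0214 hours


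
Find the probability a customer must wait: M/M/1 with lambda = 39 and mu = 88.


P(wait) = rho = lambda/mu = 39/88 = 0.4432

0.4432


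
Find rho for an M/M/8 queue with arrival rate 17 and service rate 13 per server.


rho = lambda/(c*mu) = 17/(8*13) = 0.1635

0.1635


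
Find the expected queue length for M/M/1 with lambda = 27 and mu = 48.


rho = 27/48; Lq = rho^2/(1-rho) = 0.72

0.72


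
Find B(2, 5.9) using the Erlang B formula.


B(N,A) = (A^N/N!) / sum(A^k/k!, k=0..N) with N=2, A=5.9 = 0.7161

0.7161


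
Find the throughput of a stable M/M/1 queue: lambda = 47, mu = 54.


For a stable queue (lambda < mu), throughput = lambda = 47 per hour

47 per hour


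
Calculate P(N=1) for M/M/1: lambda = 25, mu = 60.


rho = 25/60; P(n) = (1-rho)*rho^n = (1-25/60)*(25/60)^1 = 0.2431

0.2431


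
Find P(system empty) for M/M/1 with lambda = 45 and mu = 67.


P0 = 1 - rho = 1 - 45/67 = 0.3284

0.3284


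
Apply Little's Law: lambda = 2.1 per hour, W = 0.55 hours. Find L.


L = lambda * W = 2.1 * 0.55 = 1.16

1.16


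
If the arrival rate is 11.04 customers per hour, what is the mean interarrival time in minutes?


Mean interarrival time = 60/lambda = 60/11.04 = 5.43 minutes

5.43 minutes


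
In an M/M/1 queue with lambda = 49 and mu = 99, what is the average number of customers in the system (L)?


rho = 49/99; L = rho/(1-rho) = 0.98

0.98


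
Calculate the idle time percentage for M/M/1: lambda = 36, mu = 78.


Idle fraction = (1 - rho) * 100 = (1 - 36/78) * 100 = 53.8%

53.8%


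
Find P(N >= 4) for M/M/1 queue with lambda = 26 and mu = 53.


P(N >= 4) = rho^4 = (26/53)^4 = 0.0579

0.0579


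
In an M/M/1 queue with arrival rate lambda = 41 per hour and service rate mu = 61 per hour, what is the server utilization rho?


rho = lambda/mu = 41/61 = 0.6721

0.6721


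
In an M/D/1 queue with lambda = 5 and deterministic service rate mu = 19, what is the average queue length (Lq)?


M/D/1: Lq = rho^2 / (2*(1-rho)) where rho = 5/19; Lq = 0.05

0.05


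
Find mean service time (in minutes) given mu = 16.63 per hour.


Mean service time = 60/mu = 60/16.63 = 3.61 minutes

3.61 minutes


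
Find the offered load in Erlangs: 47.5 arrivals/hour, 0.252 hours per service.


Offered load a = lambda * E[S] = 47.5 * 0.252 = 11.97 Erlangs

11.97 Erlangs


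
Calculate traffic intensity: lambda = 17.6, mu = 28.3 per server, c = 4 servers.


rho = lambda / (c * mu) = 17.6 / (4 * 28.3) = 0.1555

0.1555


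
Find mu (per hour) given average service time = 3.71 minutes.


mu = 60 / avg_service_time = 60 / 3.71 = 16.17 per hour

16.17 per hour


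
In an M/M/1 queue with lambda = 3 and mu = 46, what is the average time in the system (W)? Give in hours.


W = 1/(mu - lambda) = 1/(46 - 3) = 0.0233 hours

0.0233 hours


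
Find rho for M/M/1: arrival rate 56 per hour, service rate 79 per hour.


rho = lambda/mu = 56/79 = 0.7089

0.7089


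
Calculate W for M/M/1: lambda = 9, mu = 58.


W = 1/(mu - lambda) = 1/(58 - 9) = 0.0204 hours

0.0204 hours


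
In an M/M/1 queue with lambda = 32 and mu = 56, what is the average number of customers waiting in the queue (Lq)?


rho = 32/56; Lq = rho^2/(1-rho) = 0.76

0.76


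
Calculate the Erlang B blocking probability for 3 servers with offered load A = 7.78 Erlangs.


B(N,A) = (A^N/N!) / sum(A^k/k!, k=0..N) with N=3, A=7.78 = 0.6678

0.6678


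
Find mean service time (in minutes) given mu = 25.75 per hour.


Mean service time = 60/mu = 60/25.75 = 2.33 minutes

2.33 minutes


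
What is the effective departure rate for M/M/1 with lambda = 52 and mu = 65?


For a stable queue (lambda < mu), throughput = lambda = 52 per hour

52 per hour


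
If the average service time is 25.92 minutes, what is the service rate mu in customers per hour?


mu = 60 / avg_service_time = 60 / 25.92 = 2.31 per hour

2.31 per hour


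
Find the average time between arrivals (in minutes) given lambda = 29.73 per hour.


Mean interarrival time = 60/lambda = 60/29.73 = 2.02 minutes

2.02 minutes


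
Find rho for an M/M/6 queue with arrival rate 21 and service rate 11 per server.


rho = lambda/(c*mu) = 21/(6*11) = 0.3182

0.3182


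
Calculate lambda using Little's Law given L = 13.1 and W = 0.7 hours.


lambda = L / W = 13.1 / 0.7 = 18.71 per hour

18.71 per hour


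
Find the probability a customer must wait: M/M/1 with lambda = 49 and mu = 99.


P(wait) = rho = lambda/mu = 49/99 = 0.4949

0.4949


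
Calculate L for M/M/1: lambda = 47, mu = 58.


rho = 47/58; L = rho/(1-rho) = 4.27

4.27


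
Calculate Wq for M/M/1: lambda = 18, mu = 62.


rho = 18/62; Wq = rho/(mu - lambda) = 0.0066 hours

0.0066 hours


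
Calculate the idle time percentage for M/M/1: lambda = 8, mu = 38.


Idle fraction = (1 - rho) * 100 = (1 - 8/38) * 100 = 78.9%

78.9%


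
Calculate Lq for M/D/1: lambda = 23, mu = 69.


M/D/1: Lq = rho^2 / (2*(1-rho)) where rho = 23/69; Lq = 0.08

0.08


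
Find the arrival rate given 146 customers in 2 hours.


lambda = total arrivals / time = 146 / 2 = 73.0 per hour

73.0 per hour


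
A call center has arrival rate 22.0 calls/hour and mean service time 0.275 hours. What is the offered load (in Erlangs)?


Offered load a = lambda * E[S] = 22.0 * 0.275 = 6.05 Erlangs

6.05 Erlangs


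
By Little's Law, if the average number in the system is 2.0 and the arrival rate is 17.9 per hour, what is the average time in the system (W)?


W = L / lambda = 2.0 / 17.9 = 0.1117 hours

0.1117 hours


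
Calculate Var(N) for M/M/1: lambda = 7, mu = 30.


rho = 7/30; Var(N) = rho/(1-rho)^2 = 0.4

0.4


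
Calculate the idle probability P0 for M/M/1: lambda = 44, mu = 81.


P0 = 1 - rho = 1 - 44/81 = 0.4568

0.4568


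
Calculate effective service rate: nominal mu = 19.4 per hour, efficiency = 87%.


Effective rate = mu * efficiency = 19.4 * 0.87 = 16.88 per hour

16.88 per hour


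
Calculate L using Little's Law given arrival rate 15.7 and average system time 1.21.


L = lambda * W = 15.7 * 1.21 = 19.0

19.0


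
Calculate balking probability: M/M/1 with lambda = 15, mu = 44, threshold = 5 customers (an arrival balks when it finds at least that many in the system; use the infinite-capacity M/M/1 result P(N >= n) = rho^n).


P(N >= 5) = rho^5 = (15/44)^5 = 0.0046

0.0046


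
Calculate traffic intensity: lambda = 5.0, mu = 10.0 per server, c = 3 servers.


rho = lambda / (c * mu) = 5.0 / (3 * 10.0) = 0.1667

0.1667


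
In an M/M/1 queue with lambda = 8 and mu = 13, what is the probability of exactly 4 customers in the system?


rho = 8/13; P(n) = (1-rho)*rho^n = (1-8/13)*(8/13)^4 = 0.0552

0.0552


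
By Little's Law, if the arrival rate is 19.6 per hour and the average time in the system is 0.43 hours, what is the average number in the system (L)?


L = lambda * W = 19.6 * 0.43 = 8.43

8.43


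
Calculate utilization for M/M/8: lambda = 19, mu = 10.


rho = lambda/(c*mu) = 19/(8*10) = 0.2375

0.2375


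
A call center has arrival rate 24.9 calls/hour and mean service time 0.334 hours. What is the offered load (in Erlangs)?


Offered load a = lambda * E[S] = 24.9 * 0.334 = 8.32 Erlangs

8.32 Erlangs


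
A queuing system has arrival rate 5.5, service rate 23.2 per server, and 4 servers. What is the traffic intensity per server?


rho = lambda / (c * mu) = 5.5 / (4 * 23.2) = 0.0593

0.0593


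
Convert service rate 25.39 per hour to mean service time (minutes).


Mean service time = 60/mu = 60/25.39 = 2.36 minutes

2.36 minutes


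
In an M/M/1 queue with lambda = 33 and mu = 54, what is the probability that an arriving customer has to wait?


P(wait) = rho = lambda/mu = 33/54 = 0.6111

0.6111


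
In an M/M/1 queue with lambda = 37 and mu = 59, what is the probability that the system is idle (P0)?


P0 = 1 - rho = 1 - 37/59 = 0.3729

0.3729


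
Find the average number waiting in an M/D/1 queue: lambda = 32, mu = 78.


M/D/1: Lq = rho^2 / (2*(1-rho)) where rho = 32/78; Lq = 0.14

0.14


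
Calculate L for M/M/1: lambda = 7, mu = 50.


rho = 7/50; L = rho/(1-rho) = 0.16

0.16


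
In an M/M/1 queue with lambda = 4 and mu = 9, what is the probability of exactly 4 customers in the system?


rho = 4/9; P(n) = (1-rho)*rho^n = (1-4/9)*(4/9)^4 = 0.0217

0.0217


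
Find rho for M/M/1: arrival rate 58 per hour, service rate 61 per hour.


rho = lambda/mu = 58/61 = 0.9508

0.9508


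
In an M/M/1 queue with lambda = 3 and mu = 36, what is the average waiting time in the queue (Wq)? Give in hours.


rho = 3/36; Wq = rho/(mu - lambda) = 0.0025 hours

0.0025 hours


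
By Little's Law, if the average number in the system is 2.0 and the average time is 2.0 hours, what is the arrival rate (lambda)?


lambda = L / W = 2.0 / 2.0 = 1.0 per hour

1.0 per hour


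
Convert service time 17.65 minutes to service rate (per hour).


mu = 60 / avg_service_time = 60 / 17.65 = 3.4 per hour

3.4 per hour


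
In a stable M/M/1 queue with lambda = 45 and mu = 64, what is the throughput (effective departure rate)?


For a stable queue (lambda < mu), throughput = lambda = 45 per hour

45 per hour


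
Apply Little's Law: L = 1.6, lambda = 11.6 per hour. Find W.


W = L / lambda = 1.6 / 11.6 = 0.1379 hours

0.1379 hours
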